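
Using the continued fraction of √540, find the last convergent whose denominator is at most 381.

5763/248

√540 = [23; 4, 4, 1, 10, 1, 4, 4, 46, …] (period length 8).
Convergents:
  p_0/q_0 = 23/1
  p_1/q_1 = 93/4
  p_2/q_2 = 395/17
  p_3/q_3 = 488/21
  p_4/q_4 = 5275/227
  p_5/q_5 = 5763/248
  p_6/q_6 = 28327/1219
q_5 = 248 ≤ 381 < 1219 = q_6, so the answer is 5763/248.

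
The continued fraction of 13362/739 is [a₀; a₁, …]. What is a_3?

13362 = 18·739 + 60   →  a_0 = 18
739 = 12·60 + 19   →  a_1 = 12
60 = 3·19 + 3   →  a_2 = 3
19 = 6·3 + 1   →  a_3 = 6

6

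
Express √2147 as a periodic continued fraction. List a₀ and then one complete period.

a₀ = ⌊√2147⌋ = 46.
With m₀=0, d₀=1 and mₖ₊₁ = dₖaₖ − mₖ, dₖ₊₁ = (n − mₖ₊₁²)/dₖ, aₖ₊₁ = ⌊(a₀+mₖ₊₁)/dₖ₊₁⌋:
  k=1: m=46, d=31, a=2
  k=2: m=16, d=61, a=1
  k=3: m=45, d=2, a=45
  k=4: m=45, d=61, a=1
  k=5: m=16, d=31, a=2
  k=6: m=46, d=1, a=92
d=1 and a=2a₀=92 at k=6, so the next step gives (m, d) = (46, 31) again — its k=1 value — and the period has length 6.

[46; 2, 1, 45, 1, 2, 92]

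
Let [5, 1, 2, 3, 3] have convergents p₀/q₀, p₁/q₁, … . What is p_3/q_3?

Using pₖ = aₖpₖ₋₁ + pₖ₋₂, qₖ = aₖqₖ₋₁ + qₖ₋₂ (with p₋₁=1, p₋₂=0, q₋₁=0, q₋₂=1):
  k=0: a=5, p=5, q=1
  k=1: a=1, p=6, q=1
  k=2: a=2, p=17, q=3
  k=3: a=3, p=57, q=10

57/10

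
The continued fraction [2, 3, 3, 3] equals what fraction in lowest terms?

Fold from the inside: start with 3/1.
  3 + 1/3 = 10/3
  3 + 3/10 = 33/10
  2 + 10/33 = 76/33

76/33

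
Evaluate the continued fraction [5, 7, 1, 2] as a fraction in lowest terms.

Using pₖ = aₖpₖ₋₁ + pₖ₋₂ and qₖ = aₖqₖ₋₁ + qₖ₋₂:
  k=0: a=5, p=5, q=1
  k=1: a=7, p=36, q=7
  k=2: a=1, p=41, q=8
  k=3: a=2, p=118, q=23

118/23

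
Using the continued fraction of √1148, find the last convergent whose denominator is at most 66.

√1148 = [33; 1, 7, 2, 16, 2, 7, 1, 66, …] (period length 8).
Convergents:
  p_0/q_0 = 33/1
  p_1/q_1 = 34/1
  p_2/q_2 = 271/8
  p_3/q_3 = 576/17
  p_4/q_4 = 9487/280
q_3 = 17 ≤ 66 < 280 = q_4, so the answer is 576/17.

576/17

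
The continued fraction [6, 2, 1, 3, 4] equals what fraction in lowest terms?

299/47

Fold from the inside: start with 4/1.
  3 + 1/4 = 13/4
  1 + 4/13 = 17/13
  2 + 13/17 = 47/17
  6 + 17/47 = 299/47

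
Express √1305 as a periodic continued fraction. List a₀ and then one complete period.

a₀ = ⌊√1305⌋ = 36.
With m₀=0, d₀=1 and mₖ₊₁ = dₖaₖ − mₖ, dₖ₊₁ = (n − mₖ₊₁²)/dₖ, aₖ₊₁ = ⌊(a₀+mₖ₊₁)/dₖ₊₁⌋:
  k=1: m=36, d=9, a=8
  k=2: m=36, d=1, a=72
d=1 and a=2a₀=72 at k=2, so the next step gives (m, d) = (36, 9) again — its k=1 value — and the period has length 2.

[36; 8, 72]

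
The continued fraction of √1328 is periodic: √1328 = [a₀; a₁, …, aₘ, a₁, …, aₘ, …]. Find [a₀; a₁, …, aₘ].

a₀ = ⌊√1328⌋ = 36.

[36; 2, 3, 1, 3, 1, 3, 2, 72]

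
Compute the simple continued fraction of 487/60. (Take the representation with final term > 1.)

[8; 8, 1, 1, 3]

487 = 8*60 + 7
60 = 8*7 + 4
7 = 1*4 + 3
4 = 1*3 + 1
3 = 3*1 + 0  (stop)
So 487/60 = [8; 8, 1, 1, 3].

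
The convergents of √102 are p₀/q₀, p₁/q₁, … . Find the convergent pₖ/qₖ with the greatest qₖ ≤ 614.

2030/201

√102 = [10; 10, 20, …] (period length 2).
Convergents:
  p_0/q_0 = 10/1
  p_1/q_1 = 101/10
  p_2/q_2 = 2030/201
  p_3/q_3 = 20401/2020
q_2 = 201 ≤ 614 < 2020 = q_3, so the answer is 2030/201.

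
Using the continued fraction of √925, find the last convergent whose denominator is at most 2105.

√925 = [30; 2, 2, 2, 2, 60, …] (period length 5).
Convergents:
  p_0/q_0 = 30/1
  p_1/q_1 = 61/2
  p_2/q_2 = 152/5
  p_3/q_3 = 365/12
  p_4/q_4 = 882/29
  p_5/q_5 = 53285/1752
  p_6/q_6 = 107452/3533
q_5 = 1752 ≤ 2105 < 3533 = q_6, so the answer is 53285/1752.

53285/1752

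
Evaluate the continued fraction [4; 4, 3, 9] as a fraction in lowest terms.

Fold from the inside: start with 9/1.
  3 + 1/9 = 28/9
  4 + 9/28 = 121/28
  4 + 28/121 = 512/121

512/121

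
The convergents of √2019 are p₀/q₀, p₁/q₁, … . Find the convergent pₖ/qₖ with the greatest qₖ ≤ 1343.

59941/1334

√2019 = [44; 1, 13, 1, 88, …] (period length 4).
Convergents:
  p_0/q_0 = 44/1
  p_1/q_1 = 45/1
  p_2/q_2 = 629/14
  p_3/q_3 = 674/15
  p_4/q_4 = 59941/1334
  p_5/q_5 = 60615/1349
q_4 = 1334 ≤ 1343 < 1349 = q_5, so the answer is 59941/1334.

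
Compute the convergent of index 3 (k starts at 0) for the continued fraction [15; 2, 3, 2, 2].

Using pₖ = aₖpₖ₋₁ + pₖ₋₂, qₖ = aₖqₖ₋₁ + qₖ₋₂ (with p₋₁=1, p₋₂=0, q₋₁=0, q₋₂=1):
  k=0: a=15, p=15, q=1
  k=1: a=2, p=31, q=2
  k=2: a=3, p=108, q=7
  k=3: a=2, p=247, q=16

247/16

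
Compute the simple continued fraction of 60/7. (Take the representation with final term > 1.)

60 = 8·7 + 4
7 = 1·4 + 3
4 = 1·3 + 1
3 = 3·1 + 0  (stop)
So 60/7 = [8; 1, 1, 3].

[8; 1, 1, 3]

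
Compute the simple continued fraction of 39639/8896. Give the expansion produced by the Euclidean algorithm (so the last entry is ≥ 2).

[4; 2, 5, 6, 3, 2, 8, 2]

39639 = 4×8896 + 4055
8896 = 2×4055 + 786
4055 = 5×786 + 125
786 = 6×125 + 36
125 = 3×36 + 17
36 = 2×17 + 2
17 = 8×2 + 1
2 = 2×1 + 0  (stop)
So 39639/8896 = [4; 2, 5, 6, 3, 2, 8, 2].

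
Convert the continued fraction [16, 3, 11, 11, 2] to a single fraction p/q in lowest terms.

12863/788

Using pₖ = aₖpₖ₋₁ + pₖ₋₂ and qₖ = aₖqₖ₋₁ + qₖ₋₂:
  k=0: a=16, p=16, q=1
  k=1: a=3, p=49, q=3
  k=2: a=11, p=555, q=34
  k=3: a=11, p=6154, q=377
  k=4: a=2, p=12863, q=788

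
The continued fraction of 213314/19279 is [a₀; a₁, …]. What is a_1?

15

213314 = 11·19279 + 1245   →  a_0 = 11
19279 = 15·1245 + 604   →  a_1 = 15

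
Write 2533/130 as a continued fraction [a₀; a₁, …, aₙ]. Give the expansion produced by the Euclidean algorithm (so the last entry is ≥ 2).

2533 = 19·130 + 63
130 = 2·63 + 4
63 = 15·4 + 3
4 = 1·3 + 1
3 = 3·1 + 0  (stop)
So 2533/130 = [19; 2, 15, 1, 3].

[19; 2, 15, 1, 3]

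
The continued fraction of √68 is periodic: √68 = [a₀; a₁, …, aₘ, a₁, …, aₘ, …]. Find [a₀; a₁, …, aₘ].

a₀ = ⌊√68⌋ = 8.
With m₀=0, d₀=1 and mₖ₊₁ = dₖaₖ − mₖ, dₖ₊₁ = (n − mₖ₊₁²)/dₖ, aₖ₊₁ = ⌊(a₀+mₖ₊₁)/dₖ₊₁⌋:
  k=1: m=8, d=4, a=4
  k=2: m=8, d=1, a=16
d=1 and a=2a₀=16 at k=2, so the next step gives (m, d) = (8, 4) again — its k=1 value — and the period has length 2.

[8; 4, 16]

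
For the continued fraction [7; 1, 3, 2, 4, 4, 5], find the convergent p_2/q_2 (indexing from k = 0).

31/4

Using pₖ = aₖpₖ₋₁ + pₖ₋₂, qₖ = aₖqₖ₋₁ + qₖ₋₂ (with p₋₁=1, p₋₂=0, q₋₁=0, q₋₂=1):
  k=0: a=7, p=7, q=1
  k=1: a=1, p=8, q=1
  k=2: a=3, p=31, q=4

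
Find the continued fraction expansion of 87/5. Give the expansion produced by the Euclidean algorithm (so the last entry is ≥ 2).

87 = 17·5 + 2
5 = 2·2 + 1
2 = 2·1 + 0  (stop)
So 87/5 = [17; 2, 2].

[17; 2, 2]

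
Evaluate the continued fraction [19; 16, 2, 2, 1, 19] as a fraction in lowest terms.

43211/2267

Using pₖ = aₖpₖ₋₁ + pₖ₋₂ and qₖ = aₖqₖ₋₁ + qₖ₋₂:
  k=0: a=19, p=19, q=1
  k=1: a=16, p=305, q=16
  k=2: a=2, p=629, q=33
  k=3: a=2, p=1563, q=82
  k=4: a=1, p=2192, q=115
  k=5: a=19, p=43211, q=2267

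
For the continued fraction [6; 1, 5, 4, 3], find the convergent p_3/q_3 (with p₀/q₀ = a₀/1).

Using pₖ = aₖpₖ₋₁ + pₖ₋₂, qₖ = aₖqₖ₋₁ + qₖ₋₂ (with p₋₁=1, p₋₂=0, q₋₁=0, q₋₂=1):
  k=0: a=6, p=6, q=1
  k=1: a=1, p=7, q=1
  k=2: a=5, p=41, q=6
  k=3: a=4, p=171, q=25

171/25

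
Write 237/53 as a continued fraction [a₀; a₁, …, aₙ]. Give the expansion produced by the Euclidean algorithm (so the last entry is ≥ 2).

[4; 2, 8, 3]

237 = 4*53 + 25
53 = 2*25 + 3
25 = 8*3 + 1
3 = 3*1 + 0  (stop)
So 237/53 = [4; 2, 8, 3].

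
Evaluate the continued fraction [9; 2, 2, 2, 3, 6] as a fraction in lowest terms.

Using pₖ = aₖpₖ₋₁ + pₖ₋₂ and qₖ = aₖqₖ₋₁ + qₖ₋₂:
  k=0: a=9, p=9, q=1
  k=1: a=2, p=19, q=2
  k=2: a=2, p=47, q=5
  k=3: a=2, p=113, q=12
  k=4: a=3, p=386, q=41
  k=5: a=6, p=2429, q=258

2429/258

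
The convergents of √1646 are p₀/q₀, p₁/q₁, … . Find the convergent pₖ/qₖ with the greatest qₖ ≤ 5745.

80655/1988

√1646 = [40; 1, 1, 3, 40, 3, 1, 1, 80, …] (period length 8).
Convergents:
  p_0/q_0 = 40/1
  p_1/q_1 = 41/1
  p_2/q_2 = 81/2
  p_3/q_3 = 284/7
  p_4/q_4 = 11441/282
  p_5/q_5 = 34607/853
  p_6/q_6 = 46048/1135
  p_7/q_7 = 80655/1988
  p_8/q_8 = 6498448/160175
q_7 = 1988 ≤ 5745 < 160175 = q_8, so the answer is 80655/1988.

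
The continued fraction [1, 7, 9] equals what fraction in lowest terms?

73/64

Fold from the inside: start with 9/1.
  7 + 1/9 = 64/9
  1 + 9/64 = 73/64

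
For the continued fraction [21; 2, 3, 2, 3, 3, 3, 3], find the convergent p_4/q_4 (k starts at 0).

1179/55

Using pₖ = aₖpₖ₋₁ + pₖ₋₂, qₖ = aₖqₖ₋₁ + qₖ₋₂ (with p₋₁=1, p₋₂=0, q₋₁=0, q₋₂=1):
  k=0: a=21, p=21, q=1
  k=1: a=2, p=43, q=2
  k=2: a=3, p=150, q=7
  k=3: a=2, p=343, q=16
  k=4: a=3, p=1179, q=55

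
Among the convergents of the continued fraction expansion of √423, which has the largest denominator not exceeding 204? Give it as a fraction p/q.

2612/127

√423 = [20; 1, 1, 3, 4, 3, 1, 1, 40, …] (period length 8).
Convergents:
  p_0/q_0 = 20/1
  p_1/q_1 = 21/1
  p_2/q_2 = 41/2
  p_3/q_3 = 144/7
  p_4/q_4 = 617/30
  p_5/q_5 = 1995/97
  p_6/q_6 = 2612/127
  p_7/q_7 = 4607/224
q_6 = 127 ≤ 204 < 224 = q_7, so the answer is 2612/127.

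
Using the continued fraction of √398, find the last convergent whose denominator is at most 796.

√398 = [19; 1, 18, 1, 38, …] (period length 4).
Convergents:
  p_0/q_0 = 19/1
  p_1/q_1 = 20/1
  p_2/q_2 = 379/19
  p_3/q_3 = 399/20
  p_4/q_4 = 15541/779
  p_5/q_5 = 15940/799
q_4 = 779 ≤ 796 < 799 = q_5, so the answer is 15541/779.

15541/779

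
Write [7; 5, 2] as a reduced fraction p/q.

79/11

Using pₖ = aₖpₖ₋₁ + pₖ₋₂ and qₖ = aₖqₖ₋₁ + qₖ₋₂:
  k=0: a=7, p=7, q=1
  k=1: a=5, p=36, q=5
  k=2: a=2, p=79, q=11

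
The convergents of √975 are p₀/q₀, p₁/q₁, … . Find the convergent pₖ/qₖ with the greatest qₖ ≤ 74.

1249/40

√975 = [31; 4, 2, 4, 62, …] (period length 4).
Convergents:
  p_0/q_0 = 31/1
  p_1/q_1 = 125/4
  p_2/q_2 = 281/9
  p_3/q_3 = 1249/40
  p_4/q_4 = 77719/2489
q_3 = 40 ≤ 74 < 2489 = q_4, so the answer is 1249/40.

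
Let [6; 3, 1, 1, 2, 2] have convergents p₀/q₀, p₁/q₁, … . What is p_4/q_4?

113/18

Using pₖ = aₖpₖ₋₁ + pₖ₋₂, qₖ = aₖqₖ₋₁ + qₖ₋₂ (with p₋₁=1, p₋₂=0, q₋₁=0, q₋₂=1):
  k=0: a=6, p=6, q=1
  k=1: a=3, p=19, q=3
  k=2: a=1, p=25, q=4
  k=3: a=1, p=44, q=7
  k=4: a=2, p=113, q=18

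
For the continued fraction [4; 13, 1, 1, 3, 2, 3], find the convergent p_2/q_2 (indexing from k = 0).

57/14

Using pₖ = aₖpₖ₋₁ + pₖ₋₂, qₖ = aₖqₖ₋₁ + qₖ₋₂ (with p₋₁=1, p₋₂=0, q₋₁=0, q₋₂=1):
  k=0: a=4, p=4, q=1
  k=1: a=13, p=53, q=13
  k=2: a=1, p=57, q=14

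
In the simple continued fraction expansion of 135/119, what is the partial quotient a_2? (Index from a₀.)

135 = 1·119 + 16   →  a_0 = 1
119 = 7·16 + 7   →  a_1 = 7
16 = 2·7 + 2   →  a_2 = 2

2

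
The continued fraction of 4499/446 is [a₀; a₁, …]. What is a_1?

11

4499 = 10·446 + 39   →  a_0 = 10
446 = 11·39 + 17   →  a_1 = 11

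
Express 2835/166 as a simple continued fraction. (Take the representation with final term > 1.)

[17; 12, 1, 3, 3]

2835 = 17*166 + 13
166 = 12*13 + 10
13 = 1*10 + 3
10 = 3*3 + 1
3 = 3*1 + 0  (stop)
So 2835/166 = [17; 12, 1, 3, 3].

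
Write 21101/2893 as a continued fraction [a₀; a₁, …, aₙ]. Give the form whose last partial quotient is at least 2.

21101 = 7*2893 + 850
2893 = 3*850 + 343
850 = 2*343 + 164
343 = 2*164 + 15
164 = 10*15 + 14
15 = 1*14 + 1
14 = 14*1 + 0  (stop)
So 21101/2893 = [7; 3, 2, 2, 10, 1, 14].

[7; 3, 2, 2, 10, 1, 14]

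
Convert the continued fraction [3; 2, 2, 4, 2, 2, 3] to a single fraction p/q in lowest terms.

Using pₖ = aₖpₖ₋₁ + pₖ₋₂ and qₖ = aₖqₖ₋₁ + qₖ₋₂:
  k=0: a=3, p=3, q=1
  k=1: a=2, p=7, q=2
  k=2: a=2, p=17, q=5
  k=3: a=4, p=75, q=22
  k=4: a=2, p=167, q=49
  k=5: a=2, p=409, q=120
  k=6: a=3, p=1394, q=409

1394/409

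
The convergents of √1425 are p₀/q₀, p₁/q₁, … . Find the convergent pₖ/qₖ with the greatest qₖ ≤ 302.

√1425 = [37; 1, 2, 1, 74, …] (period length 4).
Convergents:
  p_0/q_0 = 37/1
  p_1/q_1 = 38/1
  p_2/q_2 = 113/3
  p_3/q_3 = 151/4
  p_4/q_4 = 11287/299
  p_5/q_5 = 11438/303
q_4 = 299 ≤ 302 < 303 = q_5, so the answer is 11287/299.

11287/299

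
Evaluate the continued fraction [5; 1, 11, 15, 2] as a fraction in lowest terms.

2213/374

Using pₖ = aₖpₖ₋₁ + pₖ₋₂ and qₖ = aₖqₖ₋₁ + qₖ₋₂:
  k=0: a=5, p=5, q=1
  k=1: a=1, p=6, q=1
  k=2: a=11, p=71, q=12
  k=3: a=15, p=1071, q=181
  k=4: a=2, p=2213, q=374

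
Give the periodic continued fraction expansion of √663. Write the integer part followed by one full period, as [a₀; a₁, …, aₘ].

a₀ = ⌊√663⌋ = 25.
With m₀=0, d₀=1 and mₖ₊₁ = dₖaₖ − mₖ, dₖ₊₁ = (n − mₖ₊₁²)/dₖ, aₖ₊₁ = ⌊(a₀+mₖ₊₁)/dₖ₊₁⌋:
  k=1: m=25, d=38, a=1
  k=2: m=13, d=13, a=2
  k=3: m=13, d=38, a=1
  k=4: m=25, d=1, a=50
d=1 and a=2a₀=50 at k=4, so the next step gives (m, d) = (25, 38) again — its k=1 value — and the period has length 4.

[25; 1, 2, 1, 50]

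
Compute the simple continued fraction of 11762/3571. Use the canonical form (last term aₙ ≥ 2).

[3; 3, 2, 2, 9, 7, 3]

11762 = 3×3571 + 1049
3571 = 3×1049 + 424
1049 = 2×424 + 201
424 = 2×201 + 22
201 = 9×22 + 3
22 = 7×3 + 1
3 = 3×1 + 0  (stop)
So 11762/3571 = [3; 3, 2, 2, 9, 7, 3].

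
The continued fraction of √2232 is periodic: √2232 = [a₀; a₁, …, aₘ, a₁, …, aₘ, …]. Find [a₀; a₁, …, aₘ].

a₀ = ⌊√2232⌋ = 47.
With m₀=0, d₀=1 and mₖ₊₁ = dₖaₖ − mₖ, dₖ₊₁ = (n − mₖ₊₁²)/dₖ, aₖ₊₁ = ⌊(a₀+mₖ₊₁)/dₖ₊₁⌋:
  k=1: m=47, d=23, a=4
  k=2: m=45, d=9, a=10
  k=3: m=45, d=23, a=4
  k=4: m=47, d=1, a=94
d=1 and a=2a₀=94 at k=4, so the next step gives (m, d) = (47, 23) again — its k=1 value — and the period has length 4.

[47; 4, 10, 4, 94]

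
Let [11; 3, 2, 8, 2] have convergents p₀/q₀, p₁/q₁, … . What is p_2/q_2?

79/7

Using pₖ = aₖpₖ₋₁ + pₖ₋₂, qₖ = aₖqₖ₋₁ + qₖ₋₂ (with p₋₁=1, p₋₂=0, q₋₁=0, q₋₂=1):
  k=0: a=11, p=11, q=1
  k=1: a=3, p=34, q=3
  k=2: a=2, p=79, q=7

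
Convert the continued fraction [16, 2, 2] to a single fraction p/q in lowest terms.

82/5

Fold from the inside: start with 2/1.
  2 + 1/2 = 5/2
  16 + 2/5 = 82/5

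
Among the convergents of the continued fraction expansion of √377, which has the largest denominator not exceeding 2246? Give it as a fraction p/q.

18135/934

√377 = [19; 2, 2, 2, 38, …] (period length 4).
Convergents:
  p_0/q_0 = 19/1
  p_1/q_1 = 39/2
  p_2/q_2 = 97/5
  p_3/q_3 = 233/12
  p_4/q_4 = 8951/461
  p_5/q_5 = 18135/934
  p_6/q_6 = 45221/2329
q_5 = 934 ≤ 2246 < 2329 = q_6, so the answer is 18135/934.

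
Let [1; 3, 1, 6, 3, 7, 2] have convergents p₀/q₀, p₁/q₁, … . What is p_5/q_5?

Using pₖ = aₖpₖ₋₁ + pₖ₋₂, qₖ = aₖqₖ₋₁ + qₖ₋₂ (with p₋₁=1, p₋₂=0, q₋₁=0, q₋₂=1):
  k=0: a=1, p=1, q=1
  k=1: a=3, p=4, q=3
  k=2: a=1, p=5, q=4
  k=3: a=6, p=34, q=27
  k=4: a=3, p=107, q=85
  k=5: a=7, p=783, q=622

783/622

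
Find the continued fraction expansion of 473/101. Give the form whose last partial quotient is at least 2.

473 = 4·101 + 69
101 = 1·69 + 32
69 = 2·32 + 5
32 = 6·5 + 2
5 = 2·2 + 1
2 = 2·1 + 0  (stop)
So 473/101 = [4; 1, 2, 6, 2, 2].

[4; 1, 2, 6, 2, 2]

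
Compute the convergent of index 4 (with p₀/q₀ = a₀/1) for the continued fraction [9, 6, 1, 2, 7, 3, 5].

1345/147

Using pₖ = aₖpₖ₋₁ + pₖ₋₂, qₖ = aₖqₖ₋₁ + qₖ₋₂ (with p₋₁=1, p₋₂=0, q₋₁=0, q₋₂=1):
  k=0: a=9, p=9, q=1
  k=1: a=6, p=55, q=6
  k=2: a=1, p=64, q=7
  k=3: a=2, p=183, q=20
  k=4: a=7, p=1345, q=147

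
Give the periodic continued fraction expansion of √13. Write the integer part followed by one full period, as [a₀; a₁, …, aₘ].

a₀ = ⌊√13⌋ = 3.
With m₀=0, d₀=1 and mₖ₊₁ = dₖaₖ − mₖ, dₖ₊₁ = (n − mₖ₊₁²)/dₖ, aₖ₊₁ = ⌊(a₀+mₖ₊₁)/dₖ₊₁⌋:
  k=1: m=3, d=4, a=1
  k=2: m=1, d=3, a=1
  k=3: m=2, d=3, a=1
  k=4: m=1, d=4, a=1
  k=5: m=3, d=1, a=6
d=1 and a=2a₀=6 at k=5, so the next step gives (m, d) = (3, 4) again — its k=1 value — and the period has length 5.

[3; 1, 1, 1, 1, 6]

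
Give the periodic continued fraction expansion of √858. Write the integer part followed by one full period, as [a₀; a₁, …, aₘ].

a₀ = ⌊√858⌋ = 29.
With m₀=0, d₀=1 and mₖ₊₁ = dₖaₖ − mₖ, dₖ₊₁ = (n − mₖ₊₁²)/dₖ, aₖ₊₁ = ⌊(a₀+mₖ₊₁)/dₖ₊₁⌋:
  k=1: m=29, d=17, a=3
  k=2: m=22, d=22, a=2
  k=3: m=22, d=17, a=3
  k=4: m=29, d=1, a=58
d=1 and a=2a₀=58 at k=4, so the next step gives (m, d) = (29, 17) again — its k=1 value — and the period has length 4.

[29; 3, 2, 3, 58]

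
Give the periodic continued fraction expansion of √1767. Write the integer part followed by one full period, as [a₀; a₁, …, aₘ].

a₀ = ⌊√1767⌋ = 42.
With m₀=0, d₀=1 and mₖ₊₁ = dₖaₖ − mₖ, dₖ₊₁ = (n − mₖ₊₁²)/dₖ, aₖ₊₁ = ⌊(a₀+mₖ₊₁)/dₖ₊₁⌋:
  k=1: m=42, d=3, a=28
  k=2: m=42, d=1, a=84
d=1 and a=2a₀=84 at k=2, so the next step gives (m, d) = (42, 3) again — its k=1 value — and the period has length 2.

[42; 28, 84]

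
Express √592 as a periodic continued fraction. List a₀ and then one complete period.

a₀ = ⌊√592⌋ = 24.
With m₀=0, d₀=1 and mₖ₊₁ = dₖaₖ − mₖ, dₖ₊₁ = (n − mₖ₊₁²)/dₖ, aₖ₊₁ = ⌊(a₀+mₖ₊₁)/dₖ₊₁⌋:
  k=1: m=24, d=16, a=3
  k=2: m=24, d=1, a=48
d=1 and a=2a₀=48 at k=2, so the next step gives (m, d) = (24, 16) again — its k=1 value — and the period has length 2.

[24; 3, 48]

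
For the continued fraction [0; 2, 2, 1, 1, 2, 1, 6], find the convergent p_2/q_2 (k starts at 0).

Using pₖ = aₖpₖ₋₁ + pₖ₋₂, qₖ = aₖqₖ₋₁ + qₖ₋₂ (with p₋₁=1, p₋₂=0, q₋₁=0, q₋₂=1):
  k=0: a=0, p=0, q=1
  k=1: a=2, p=1, q=2
  k=2: a=2, p=2, q=5

2/5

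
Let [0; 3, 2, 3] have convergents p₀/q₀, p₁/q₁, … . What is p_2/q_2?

2/7

Using pₖ = aₖpₖ₋₁ + pₖ₋₂, qₖ = aₖqₖ₋₁ + qₖ₋₂ (with p₋₁=1, p₋₂=0, q₋₁=0, q₋₂=1):
  k=0: a=0, p=0, q=1
  k=1: a=3, p=1, q=3
  k=2: a=2, p=2, q=7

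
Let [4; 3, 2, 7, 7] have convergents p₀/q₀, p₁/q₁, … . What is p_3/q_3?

223/52

Using pₖ = aₖpₖ₋₁ + pₖ₋₂, qₖ = aₖqₖ₋₁ + qₖ₋₂ (with p₋₁=1, p₋₂=0, q₋₁=0, q₋₂=1):
  k=0: a=4, p=4, q=1
  k=1: a=3, p=13, q=3
  k=2: a=2, p=30, q=7
  k=3: a=7, p=223, q=52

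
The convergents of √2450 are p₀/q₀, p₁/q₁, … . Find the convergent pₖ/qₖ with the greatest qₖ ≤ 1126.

19601/396

√2450 = [49; 2, 98, …] (period length 2).
Convergents:
  p_0/q_0 = 49/1
  p_1/q_1 = 99/2
  p_2/q_2 = 9751/197
  p_3/q_3 = 19601/396
  p_4/q_4 = 1930649/39005
q_3 = 396 ≤ 1126 < 39005 = q_4, so the answer is 19601/396.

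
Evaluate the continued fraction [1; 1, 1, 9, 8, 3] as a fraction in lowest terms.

734/481

Using pₖ = aₖpₖ₋₁ + pₖ₋₂ and qₖ = aₖqₖ₋₁ + qₖ₋₂:
  k=0: a=1, p=1, q=1
  k=1: a=1, p=2, q=1
  k=2: a=1, p=3, q=2
  k=3: a=9, p=29, q=19
  k=4: a=8, p=235, q=154
  k=5: a=3, p=734, q=481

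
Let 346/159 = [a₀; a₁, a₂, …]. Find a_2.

1

346 = 2·159 + 28   →  a_0 = 2
159 = 5·28 + 19   →  a_1 = 5
28 = 1·19 + 9   →  a_2 = 1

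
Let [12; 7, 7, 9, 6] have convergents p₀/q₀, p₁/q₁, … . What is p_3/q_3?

Using pₖ = aₖpₖ₋₁ + pₖ₋₂, qₖ = aₖqₖ₋₁ + qₖ₋₂ (with p₋₁=1, p₋₂=0, q₋₁=0, q₋₂=1):
  k=0: a=12, p=12, q=1
  k=1: a=7, p=85, q=7
  k=2: a=7, p=607, q=50
  k=3: a=9, p=5548, q=457

5548/457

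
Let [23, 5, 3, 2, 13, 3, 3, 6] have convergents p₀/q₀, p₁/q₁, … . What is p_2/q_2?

Using pₖ = aₖpₖ₋₁ + pₖ₋₂, qₖ = aₖqₖ₋₁ + qₖ₋₂ (with p₋₁=1, p₋₂=0, q₋₁=0, q₋₂=1):
  k=0: a=23, p=23, q=1
  k=1: a=5, p=116, q=5
  k=2: a=3, p=371, q=16

371/16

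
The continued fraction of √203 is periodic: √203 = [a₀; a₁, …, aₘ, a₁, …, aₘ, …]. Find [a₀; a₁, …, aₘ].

[14; 4, 28]

a₀ = ⌊√203⌋ = 14.
With m₀=0, d₀=1 and mₖ₊₁ = dₖaₖ − mₖ, dₖ₊₁ = (n − mₖ₊₁²)/dₖ, aₖ₊₁ = ⌊(a₀+mₖ₊₁)/dₖ₊₁⌋:
  k=1: m=14, d=7, a=4
  k=2: m=14, d=1, a=28
d=1 and a=2a₀=28 at k=2, so the next step gives (m, d) = (14, 7) again — its k=1 value — and the period has length 2.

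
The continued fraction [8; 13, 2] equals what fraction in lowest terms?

218/27

Using pₖ = aₖpₖ₋₁ + pₖ₋₂ and qₖ = aₖqₖ₋₁ + qₖ₋₂:
  k=0: a=8, p=8, q=1
  k=1: a=13, p=105, q=13
  k=2: a=2, p=218, q=27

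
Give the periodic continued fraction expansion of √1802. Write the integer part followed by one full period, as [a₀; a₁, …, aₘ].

[42; 2, 4, 2, 84]

a₀ = ⌊√1802⌋ = 42.
With m₀=0, d₀=1 and mₖ₊₁ = dₖaₖ − mₖ, dₖ₊₁ = (n − mₖ₊₁²)/dₖ, aₖ₊₁ = ⌊(a₀+mₖ₊₁)/dₖ₊₁⌋:
  k=1: m=42, d=38, a=2
  k=2: m=34, d=17, a=4
  k=3: m=34, d=38, a=2
  k=4: m=42, d=1, a=84
d=1 and a=2a₀=84 at k=4, so the next step gives (m, d) = (42, 38) again — its k=1 value — and the period has length 4.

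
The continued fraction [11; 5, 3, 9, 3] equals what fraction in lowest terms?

Using pₖ = aₖpₖ₋₁ + pₖ₋₂ and qₖ = aₖqₖ₋₁ + qₖ₋₂:
  k=0: a=11, p=11, q=1
  k=1: a=5, p=56, q=5
  k=2: a=3, p=179, q=16
  k=3: a=9, p=1667, q=149
  k=4: a=3, p=5180, q=463

5180/463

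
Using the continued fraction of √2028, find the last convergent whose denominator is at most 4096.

√2028 = [45; 30, 90, …] (period length 2).
Convergents:
  p_0/q_0 = 45/1
  p_1/q_1 = 1351/30
  p_2/q_2 = 121635/2701
  p_3/q_3 = 3650401/81060
q_2 = 2701 ≤ 4096 < 81060 = q_3, so the answer is 121635/2701.

121635/2701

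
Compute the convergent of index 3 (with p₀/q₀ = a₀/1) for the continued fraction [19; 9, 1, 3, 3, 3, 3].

Using pₖ = aₖpₖ₋₁ + pₖ₋₂, qₖ = aₖqₖ₋₁ + qₖ₋₂ (with p₋₁=1, p₋₂=0, q₋₁=0, q₋₂=1):
  k=0: a=19, p=19, q=1
  k=1: a=9, p=172, q=9
  k=2: a=1, p=191, q=10
  k=3: a=3, p=745, q=39

745/39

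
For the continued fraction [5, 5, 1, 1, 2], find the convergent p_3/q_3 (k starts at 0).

Using pₖ = aₖpₖ₋₁ + pₖ₋₂, qₖ = aₖqₖ₋₁ + qₖ₋₂ (with p₋₁=1, p₋₂=0, q₋₁=0, q₋₂=1):
  k=0: a=5, p=5, q=1
  k=1: a=5, p=26, q=5
  k=2: a=1, p=31, q=6
  k=3: a=1, p=57, q=11

57/11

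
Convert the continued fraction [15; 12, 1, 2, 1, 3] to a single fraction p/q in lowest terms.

2880/191

Using pₖ = aₖpₖ₋₁ + pₖ₋₂ and qₖ = aₖqₖ₋₁ + qₖ₋₂:
  k=0: a=15, p=15, q=1
  k=1: a=12, p=181, q=12
  k=2: a=1, p=196, q=13
  k=3: a=2, p=573, q=38
  k=4: a=1, p=769, q=51
  k=5: a=3, p=2880, q=191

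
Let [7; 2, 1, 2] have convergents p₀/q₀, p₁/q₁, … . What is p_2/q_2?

Using pₖ = aₖpₖ₋₁ + pₖ₋₂, qₖ = aₖqₖ₋₁ + qₖ₋₂ (with p₋₁=1, p₋₂=0, q₋₁=0, q₋₂=1):
  k=0: a=7, p=7, q=1
  k=1: a=2, p=15, q=2
  k=2: a=1, p=22, q=3

22/3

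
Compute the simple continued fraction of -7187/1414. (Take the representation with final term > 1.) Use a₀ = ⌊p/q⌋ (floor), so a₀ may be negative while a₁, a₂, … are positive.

-7187 = -6×1414 + 1297
1414 = 1×1297 + 117
1297 = 11×117 + 10
117 = 11×10 + 7
10 = 1×7 + 3
7 = 2×3 + 1
3 = 3×1 + 0  (stop)
So -7187/1414 = [-6; 1, 11, 11, 1, 2, 3].

[-6; 1, 11, 11, 1, 2, 3]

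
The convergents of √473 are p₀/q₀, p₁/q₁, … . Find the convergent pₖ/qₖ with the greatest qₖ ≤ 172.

√473 = [21; 1, 2, 1, 42, …] (period length 4).
Convergents:
  p_0/q_0 = 21/1
  p_1/q_1 = 22/1
  p_2/q_2 = 65/3
  p_3/q_3 = 87/4
  p_4/q_4 = 3719/171
  p_5/q_5 = 3806/175
q_4 = 171 ≤ 172 < 175 = q_5, so the answer is 3719/171.

3719/171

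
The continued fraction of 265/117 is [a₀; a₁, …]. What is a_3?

3

265 = 2·117 + 31   →  a_0 = 2
117 = 3·31 + 24   →  a_1 = 3
31 = 1·24 + 7   →  a_2 = 1
24 = 3·7 + 3   →  a_3 = 3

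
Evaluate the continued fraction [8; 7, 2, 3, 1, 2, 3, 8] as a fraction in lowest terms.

Fold from the inside: start with 8/1.
  3 + 1/8 = 25/8
  2 + 8/25 = 58/25
  1 + 25/58 = 83/58
  3 + 58/83 = 307/83
  2 + 83/307 = 697/307
  7 + 307/697 = 5186/697
  8 + 697/5186 = 42185/5186

42185/5186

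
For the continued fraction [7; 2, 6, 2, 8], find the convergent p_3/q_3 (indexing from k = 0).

209/28

Using pₖ = aₖpₖ₋₁ + pₖ₋₂, qₖ = aₖqₖ₋₁ + qₖ₋₂ (with p₋₁=1, p₋₂=0, q₋₁=0, q₋₂=1):
  k=0: a=7, p=7, q=1
  k=1: a=2, p=15, q=2
  k=2: a=6, p=97, q=13
  k=3: a=2, p=209, q=28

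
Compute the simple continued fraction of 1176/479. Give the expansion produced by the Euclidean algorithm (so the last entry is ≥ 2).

[2; 2, 5, 14, 3]

1176 = 2*479 + 218
479 = 2*218 + 43
218 = 5*43 + 3
43 = 14*3 + 1
3 = 3*1 + 0  (stop)
So 1176/479 = [2; 2, 5, 14, 3].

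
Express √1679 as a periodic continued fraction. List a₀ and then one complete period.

[40; 1, 39, 1, 80]

a₀ = ⌊√1679⌋ = 40.
With m₀=0, d₀=1 and mₖ₊₁ = dₖaₖ − mₖ, dₖ₊₁ = (n − mₖ₊₁²)/dₖ, aₖ₊₁ = ⌊(a₀+mₖ₊₁)/dₖ₊₁⌋:
  k=1: m=40, d=79, a=1
  k=2: m=39, d=2, a=39
  k=3: m=39, d=79, a=1
  k=4: m=40, d=1, a=80
d=1 and a=2a₀=80 at k=4, so the next step gives (m, d) = (40, 79) again — its k=1 value — and the period has length 4.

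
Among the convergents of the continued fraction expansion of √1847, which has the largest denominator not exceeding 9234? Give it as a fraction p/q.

√1847 = [42; 1, 41, 1, 84, …] (period length 4).
Convergents:
  p_0/q_0 = 42/1
  p_1/q_1 = 43/1
  p_2/q_2 = 1805/42
  p_3/q_3 = 1848/43
  p_4/q_4 = 157037/3654
  p_5/q_5 = 158885/3697
  p_6/q_6 = 6671322/155231
q_5 = 3697 ≤ 9234 < 155231 = q_6, so the answer is 158885/3697.

158885/3697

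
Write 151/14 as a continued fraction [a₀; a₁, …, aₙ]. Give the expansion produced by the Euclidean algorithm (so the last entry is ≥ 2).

[10; 1, 3, 1, 2]

151 = 10*14 + 11
14 = 1*11 + 3
11 = 3*3 + 2
3 = 1*2 + 1
2 = 2*1 + 0  (stop)
So 151/14 = [10; 1, 3, 1, 2].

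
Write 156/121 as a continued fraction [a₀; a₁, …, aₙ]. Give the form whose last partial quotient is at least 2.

[1; 3, 2, 5, 3]

156 = 1*121 + 35
121 = 3*35 + 16
35 = 2*16 + 3
16 = 5*3 + 1
3 = 3*1 + 0  (stop)
So 156/121 = [1; 3, 2, 5, 3].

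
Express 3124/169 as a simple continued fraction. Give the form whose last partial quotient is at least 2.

[18; 2, 16, 2, 2]

3124 = 18·169 + 82
169 = 2·82 + 5
82 = 16·5 + 2
5 = 2·2 + 1
2 = 2·1 + 0  (stop)
So 3124/169 = [18; 2, 16, 2, 2].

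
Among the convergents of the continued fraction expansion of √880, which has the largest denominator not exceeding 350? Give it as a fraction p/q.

√880 = [29; 1, 1, 1, 58, …] (period length 4).
Convergents:
  p_0/q_0 = 29/1
  p_1/q_1 = 30/1
  p_2/q_2 = 59/2
  p_3/q_3 = 89/3
  p_4/q_4 = 5221/176
  p_5/q_5 = 5310/179
  p_6/q_6 = 10531/355
q_5 = 179 ≤ 350 < 355 = q_6, so the answer is 5310/179.

5310/179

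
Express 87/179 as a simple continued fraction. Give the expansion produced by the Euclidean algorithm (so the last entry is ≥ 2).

87 = 0*179 + 87
179 = 2*87 + 5
87 = 17*5 + 2
5 = 2*2 + 1
2 = 2*1 + 0  (stop)
So 87/179 = [0; 2, 17, 2, 2].

[0; 2, 17, 2, 2]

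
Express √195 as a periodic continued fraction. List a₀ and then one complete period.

[13; 1, 26]

a₀ = ⌊√195⌋ = 13.
With m₀=0, d₀=1 and mₖ₊₁ = dₖaₖ − mₖ, dₖ₊₁ = (n − mₖ₊₁²)/dₖ, aₖ₊₁ = ⌊(a₀+mₖ₊₁)/dₖ₊₁⌋:
  k=1: m=13, d=26, a=1
  k=2: m=13, d=1, a=26
d=1 and a=2a₀=26 at k=2, so the next step gives (m, d) = (13, 26) again — its k=1 value — and the period has length 2.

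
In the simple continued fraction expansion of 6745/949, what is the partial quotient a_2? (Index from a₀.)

3

6745 = 7·949 + 102   →  a_0 = 7
949 = 9·102 + 31   →  a_1 = 9
102 = 3·31 + 9   →  a_2 = 3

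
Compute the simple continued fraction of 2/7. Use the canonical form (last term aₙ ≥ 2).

2 = 0×7 + 2
7 = 3×2 + 1
2 = 2×1 + 0  (stop)
So 2/7 = [0; 3, 2].

[0; 3, 2]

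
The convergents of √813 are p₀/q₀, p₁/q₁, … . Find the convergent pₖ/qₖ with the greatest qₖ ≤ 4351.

122464/4295

√813 = [28; 1, 1, 18, 1, 1, 56, …] (period length 6).
Convergents:
  p_0/q_0 = 28/1
  p_1/q_1 = 29/1
  p_2/q_2 = 57/2
  p_3/q_3 = 1055/37
  p_4/q_4 = 1112/39
  p_5/q_5 = 2167/76
  p_6/q_6 = 122464/4295
  p_7/q_7 = 124631/4371
q_6 = 4295 ≤ 4351 < 4371 = q_7, so the answer is 122464/4295.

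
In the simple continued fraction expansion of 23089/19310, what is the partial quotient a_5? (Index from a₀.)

3

23089 = 1·19310 + 3779   →  a_0 = 1
19310 = 5·3779 + 415   →  a_1 = 5
3779 = 9·415 + 44   →  a_2 = 9
415 = 9·44 + 19   →  a_3 = 9
44 = 2·19 + 6   →  a_4 = 2
19 = 3·6 + 1   →  a_5 = 3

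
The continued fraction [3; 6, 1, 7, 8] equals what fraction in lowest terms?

1406/447

Fold from the inside: start with 8/1.
  7 + 1/8 = 57/8
  1 + 8/57 = 65/57
  6 + 57/65 = 447/65
  3 + 65/447 = 1406/447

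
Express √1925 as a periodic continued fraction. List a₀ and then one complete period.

[43; 1, 6, 1, 86]

a₀ = ⌊√1925⌋ = 43.
With m₀=0, d₀=1 and mₖ₊₁ = dₖaₖ − mₖ, dₖ₊₁ = (n − mₖ₊₁²)/dₖ, aₖ₊₁ = ⌊(a₀+mₖ₊₁)/dₖ₊₁⌋:
  k=1: m=43, d=76, a=1
  k=2: m=33, d=11, a=6
  k=3: m=33, d=76, a=1
  k=4: m=43, d=1, a=86
d=1 and a=2a₀=86 at k=4, so the next step gives (m, d) = (43, 76) again — its k=1 value — and the period has length 4.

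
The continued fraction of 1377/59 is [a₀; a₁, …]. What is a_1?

2

1377 = 23·59 + 20   →  a_0 = 23
59 = 2·20 + 19   →  a_1 = 2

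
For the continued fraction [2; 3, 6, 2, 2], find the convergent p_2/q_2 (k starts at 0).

44/19

Using pₖ = aₖpₖ₋₁ + pₖ₋₂, qₖ = aₖqₖ₋₁ + qₖ₋₂ (with p₋₁=1, p₋₂=0, q₋₁=0, q₋₂=1):
  k=0: a=2, p=2, q=1
  k=1: a=3, p=7, q=3
  k=2: a=6, p=44, q=19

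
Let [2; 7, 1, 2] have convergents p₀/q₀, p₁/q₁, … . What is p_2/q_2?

17/8

Using pₖ = aₖpₖ₋₁ + pₖ₋₂, qₖ = aₖqₖ₋₁ + qₖ₋₂ (with p₋₁=1, p₋₂=0, q₋₁=0, q₋₂=1):
  k=0: a=2, p=2, q=1
  k=1: a=7, p=15, q=7
  k=2: a=1, p=17, q=8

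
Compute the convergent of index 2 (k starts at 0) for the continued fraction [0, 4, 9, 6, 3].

9/37

Using pₖ = aₖpₖ₋₁ + pₖ₋₂, qₖ = aₖqₖ₋₁ + qₖ₋₂ (with p₋₁=1, p₋₂=0, q₋₁=0, q₋₂=1):
  k=0: a=0, p=0, q=1
  k=1: a=4, p=1, q=4
  k=2: a=9, p=9, q=37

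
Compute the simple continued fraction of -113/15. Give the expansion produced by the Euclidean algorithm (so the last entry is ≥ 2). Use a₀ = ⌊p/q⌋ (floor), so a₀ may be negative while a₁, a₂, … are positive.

-113 = -8·15 + 7
15 = 2·7 + 1
7 = 7·1 + 0  (stop)
So -113/15 = [-8; 2, 7].

[-8; 2, 7]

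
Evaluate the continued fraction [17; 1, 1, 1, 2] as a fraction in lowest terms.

Using pₖ = aₖpₖ₋₁ + pₖ₋₂ and qₖ = aₖqₖ₋₁ + qₖ₋₂:
  k=0: a=17, p=17, q=1
  k=1: a=1, p=18, q=1
  k=2: a=1, p=35, q=2
  k=3: a=1, p=53, q=3
  k=4: a=2, p=141, q=8

141/8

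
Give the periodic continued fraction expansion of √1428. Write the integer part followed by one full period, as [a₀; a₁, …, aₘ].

[37; 1, 3, 1, 2, 1, 3, 1, 74]

a₀ = ⌊√1428⌋ = 37.
With m₀=0, d₀=1 and mₖ₊₁ = dₖaₖ − mₖ, dₖ₊₁ = (n − mₖ₊₁²)/dₖ, aₖ₊₁ = ⌊(a₀+mₖ₊₁)/dₖ₊₁⌋:
  k=1: m=37, d=59, a=1
  k=2: m=22, d=16, a=3
  k=3: m=26, d=47, a=1
  k=4: m=21, d=21, a=2
  k=5: m=21, d=47, a=1
  k=6: m=26, d=16, a=3
  k=7: m=22, d=59, a=1
  k=8: m=37, d=1, a=74
d=1 and a=2a₀=74 at k=8, so the next step gives (m, d) = (37, 59) again — its k=1 value — and the period has length 8.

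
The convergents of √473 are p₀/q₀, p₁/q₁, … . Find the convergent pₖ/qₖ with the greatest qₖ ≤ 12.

87/4

√473 = [21; 1, 2, 1, 42, …] (period length 4).
Convergents:
  p_0/q_0 = 21/1
  p_1/q_1 = 22/1
  p_2/q_2 = 65/3
  p_3/q_3 = 87/4
  p_4/q_4 = 3719/171
q_3 = 4 ≤ 12 < 171 = q_4, so the answer is 87/4.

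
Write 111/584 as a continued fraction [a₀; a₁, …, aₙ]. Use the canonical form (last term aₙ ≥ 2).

111 = 0*584 + 111
584 = 5*111 + 29
111 = 3*29 + 24
29 = 1*24 + 5
24 = 4*5 + 4
5 = 1*4 + 1
4 = 4*1 + 0  (stop)
So 111/584 = [0; 5, 3, 1, 4, 1, 4].

[0; 5, 3, 1, 4, 1, 4]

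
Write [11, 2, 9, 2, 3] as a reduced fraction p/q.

1595/139

Fold from the inside: start with 3/1.
  2 + 1/3 = 7/3
  9 + 3/7 = 66/7
  2 + 7/66 = 139/66
  11 + 66/139 = 1595/139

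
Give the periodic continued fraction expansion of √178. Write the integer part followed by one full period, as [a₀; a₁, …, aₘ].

[13; 2, 1, 12, 1, 2, 26]

a₀ = ⌊√178⌋ = 13.
With m₀=0, d₀=1 and mₖ₊₁ = dₖaₖ − mₖ, dₖ₊₁ = (n − mₖ₊₁²)/dₖ, aₖ₊₁ = ⌊(a₀+mₖ₊₁)/dₖ₊₁⌋:
  k=1: m=13, d=9, a=2
  k=2: m=5, d=17, a=1
  k=3: m=12, d=2, a=12
  k=4: m=12, d=17, a=1
  k=5: m=5, d=9, a=2
  k=6: m=13, d=1, a=26
d=1 and a=2a₀=26 at k=6, so the next step gives (m, d) = (13, 9) again — its k=1 value — and the period has length 6.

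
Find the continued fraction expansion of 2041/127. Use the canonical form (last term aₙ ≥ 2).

[16; 14, 9]

2041 = 16×127 + 9
127 = 14×9 + 1
9 = 9×1 + 0  (stop)
So 2041/127 = [16; 14, 9].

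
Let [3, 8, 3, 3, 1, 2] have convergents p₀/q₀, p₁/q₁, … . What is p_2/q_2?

78/25

Using pₖ = aₖpₖ₋₁ + pₖ₋₂, qₖ = aₖqₖ₋₁ + qₖ₋₂ (with p₋₁=1, p₋₂=0, q₋₁=0, q₋₂=1):
  k=0: a=3, p=3, q=1
  k=1: a=8, p=25, q=8
  k=2: a=3, p=78, q=25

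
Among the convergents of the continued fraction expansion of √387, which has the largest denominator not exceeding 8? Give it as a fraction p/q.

59/3

√387 = [19; 1, 2, 19, 2, 1, 38, …] (period length 6).
Convergents:
  p_0/q_0 = 19/1
  p_1/q_1 = 20/1
  p_2/q_2 = 59/3
  p_3/q_3 = 1141/58
q_2 = 3 ≤ 8 < 58 = q_3, so the answer is 59/3.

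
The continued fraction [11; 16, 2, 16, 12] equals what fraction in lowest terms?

Fold from the inside: start with 12/1.
  16 + 1/12 = 193/12
  2 + 12/193 = 398/193
  16 + 193/398 = 6561/398
  11 + 398/6561 = 72569/6561

72569/6561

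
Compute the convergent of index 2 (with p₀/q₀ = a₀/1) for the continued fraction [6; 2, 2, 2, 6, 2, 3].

Using pₖ = aₖpₖ₋₁ + pₖ₋₂, qₖ = aₖqₖ₋₁ + qₖ₋₂ (with p₋₁=1, p₋₂=0, q₋₁=0, q₋₂=1):
  k=0: a=6, p=6, q=1
  k=1: a=2, p=13, q=2
  k=2: a=2, p=32, q=5

32/5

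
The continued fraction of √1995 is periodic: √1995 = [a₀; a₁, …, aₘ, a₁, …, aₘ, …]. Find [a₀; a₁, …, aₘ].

a₀ = ⌊√1995⌋ = 44.
With m₀=0, d₀=1 and mₖ₊₁ = dₖaₖ − mₖ, dₖ₊₁ = (n − mₖ₊₁²)/dₖ, aₖ₊₁ = ⌊(a₀+mₖ₊₁)/dₖ₊₁⌋:
  k=1: m=44, d=59, a=1
  k=2: m=15, d=30, a=1
  k=3: m=15, d=59, a=1
  k=4: m=44, d=1, a=88
d=1 and a=2a₀=88 at k=4, so the next step gives (m, d) = (44, 59) again — its k=1 value — and the period has length 4.

[44; 1, 1, 1, 88]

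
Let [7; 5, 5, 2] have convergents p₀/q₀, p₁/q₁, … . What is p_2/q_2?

Using pₖ = aₖpₖ₋₁ + pₖ₋₂, qₖ = aₖqₖ₋₁ + qₖ₋₂ (with p₋₁=1, p₋₂=0, q₋₁=0, q₋₂=1):
  k=0: a=7, p=7, q=1
  k=1: a=5, p=36, q=5
  k=2: a=5, p=187, q=26

187/26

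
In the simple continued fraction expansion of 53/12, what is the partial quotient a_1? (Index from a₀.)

53 = 4·12 + 5   →  a_0 = 4
12 = 2·5 + 2   →  a_1 = 2

2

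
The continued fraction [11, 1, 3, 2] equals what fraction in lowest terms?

106/9

Fold from the inside: start with 2/1.
  3 + 1/2 = 7/2
  1 + 2/7 = 9/7
  11 + 7/9 = 106/9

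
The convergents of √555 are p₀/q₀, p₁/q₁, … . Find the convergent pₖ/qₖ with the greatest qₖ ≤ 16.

212/9

√555 = [23; 1, 1, 3, 1, 3, 1, 1, 46, …] (period length 8).
Convergents:
  p_0/q_0 = 23/1
  p_1/q_1 = 24/1
  p_2/q_2 = 47/2
  p_3/q_3 = 165/7
  p_4/q_4 = 212/9
  p_5/q_5 = 801/34
q_4 = 9 ≤ 16 < 34 = q_5, so the answer is 212/9.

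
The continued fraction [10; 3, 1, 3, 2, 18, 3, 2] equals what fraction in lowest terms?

Using pₖ = aₖpₖ₋₁ + pₖ₋₂ and qₖ = aₖqₖ₋₁ + qₖ₋₂:
  k=0: a=10, p=10, q=1
  k=1: a=3, p=31, q=3
  k=2: a=1, p=41, q=4
  k=3: a=3, p=154, q=15
  k=4: a=2, p=349, q=34
  k=5: a=18, p=6436, q=627
  k=6: a=3, p=19657, q=1915
  k=7: a=2, p=45750, q=4457

45750/4457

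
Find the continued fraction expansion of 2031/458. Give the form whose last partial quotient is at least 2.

2031 = 4×458 + 199
458 = 2×199 + 60
199 = 3×60 + 19
60 = 3×19 + 3
19 = 6×3 + 1
3 = 3×1 + 0  (stop)
So 2031/458 = [4; 2, 3, 3, 6, 3].

[4; 2, 3, 3, 6, 3]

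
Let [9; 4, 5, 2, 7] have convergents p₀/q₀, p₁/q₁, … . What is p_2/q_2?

194/21

Using pₖ = aₖpₖ₋₁ + pₖ₋₂, qₖ = aₖqₖ₋₁ + qₖ₋₂ (with p₋₁=1, p₋₂=0, q₋₁=0, q₋₂=1):
  k=0: a=9, p=9, q=1
  k=1: a=4, p=37, q=4
  k=2: a=5, p=194, q=21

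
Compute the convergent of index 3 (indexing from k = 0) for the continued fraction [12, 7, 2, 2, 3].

449/37

Using pₖ = aₖpₖ₋₁ + pₖ₋₂, qₖ = aₖqₖ₋₁ + qₖ₋₂ (with p₋₁=1, p₋₂=0, q₋₁=0, q₋₂=1):
  k=0: a=12, p=12, q=1
  k=1: a=7, p=85, q=7
  k=2: a=2, p=182, q=15
  k=3: a=2, p=449, q=37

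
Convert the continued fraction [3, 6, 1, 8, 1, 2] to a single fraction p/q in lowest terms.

Using pₖ = aₖpₖ₋₁ + pₖ₋₂ and qₖ = aₖqₖ₋₁ + qₖ₋₂:
  k=0: a=3, p=3, q=1
  k=1: a=6, p=19, q=6
  k=2: a=1, p=22, q=7
  k=3: a=8, p=195, q=62
  k=4: a=1, p=217, q=69
  k=5: a=2, p=629, q=200

629/200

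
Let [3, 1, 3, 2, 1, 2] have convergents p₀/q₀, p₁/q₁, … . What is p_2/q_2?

Using pₖ = aₖpₖ₋₁ + pₖ₋₂, qₖ = aₖqₖ₋₁ + qₖ₋₂ (with p₋₁=1, p₋₂=0, q₋₁=0, q₋₂=1):
  k=0: a=3, p=3, q=1
  k=1: a=1, p=4, q=1
  k=2: a=3, p=15, q=4

15/4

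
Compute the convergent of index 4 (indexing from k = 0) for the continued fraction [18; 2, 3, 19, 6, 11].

Using pₖ = aₖpₖ₋₁ + pₖ₋₂, qₖ = aₖqₖ₋₁ + qₖ₋₂ (with p₋₁=1, p₋₂=0, q₋₁=0, q₋₂=1):
  k=0: a=18, p=18, q=1
  k=1: a=2, p=37, q=2
  k=2: a=3, p=129, q=7
  k=3: a=19, p=2488, q=135
  k=4: a=6, p=15057, q=817

15057/817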